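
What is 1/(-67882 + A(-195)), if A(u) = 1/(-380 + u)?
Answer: -575/39032151 ≈ -1.4731e-5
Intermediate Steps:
1/(-67882 + A(-195)) = 1/(-67882 + 1/(-380 - 195)) = 1/(-67882 + 1/(-575)) = 1/(-67882 - 1/575) = 1/(-39032151/575) = -575/39032151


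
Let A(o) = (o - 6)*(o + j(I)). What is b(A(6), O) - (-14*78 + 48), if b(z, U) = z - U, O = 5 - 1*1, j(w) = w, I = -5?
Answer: 1040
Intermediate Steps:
O = 4 (O = 5 - 1 = 4)
A(o) = (-6 + o)*(-5 + o) (A(o) = (o - 6)*(o - 5) = (-6 + o)*(-5 + o))
b(A(6), O) - (-14*78 + 48) = ((30 + 6**2 - 11*6) - 1*4) - (-14*78 + 48) = ((30 + 36 - 66) - 4) - (-1092 + 48) = (0 - 4) - 1*(-1044) = -4 + 1044 = 1040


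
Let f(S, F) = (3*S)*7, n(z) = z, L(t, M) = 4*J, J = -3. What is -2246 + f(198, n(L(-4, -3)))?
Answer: 1912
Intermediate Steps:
L(t, M) = -12 (L(t, M) = 4*(-3) = -12)
f(S, F) = 21*S
-2246 + f(198, n(L(-4, -3))) = -2246 + 21*198 = -2246 + 4158 = 1912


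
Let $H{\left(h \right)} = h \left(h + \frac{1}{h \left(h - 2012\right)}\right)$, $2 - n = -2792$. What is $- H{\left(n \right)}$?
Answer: $- \frac{6104632953}{782} \approx -7.8064 \cdot 10^{6}$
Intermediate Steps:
$n = 2794$ ($n = 2 - -2792 = 2 + 2792 = 2794$)
$H{\left(h \right)} = h \left(h + \frac{1}{h \left(-2012 + h\right)}\right)$
$- H{\left(n \right)} = - \frac{1 + 2794^{3} - 2012 \cdot 2794^{2}}{-2012 + 2794} = - \frac{1 + 21811182184 - 15706549232}{782} = - \frac{6104632953}{782}$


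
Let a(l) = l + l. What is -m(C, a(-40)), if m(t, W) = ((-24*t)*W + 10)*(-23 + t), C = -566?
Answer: -640072190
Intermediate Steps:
a(l) = 2*l
m(t, W) = (-23 + t)*(10 - 24*W*t) (m(t, W) = (-24*W*t + 10)*(-23 + t) = (10 - 24*W*t)*(-23 + t) = (-23 + t)*(10 - 24*W*t))
-m(C, a(-40)) = -(-230 + 10*(-566) - 24*2*(-40)*(-566)² + 552*(2*(-40))*(-566)) = -(-230 - 5660 - 24*(-80)*320356 + 552*(-80)*(-566)) = -(-230 - 5660 + 615083520 + 24994560) = -1*640072190 = -640072190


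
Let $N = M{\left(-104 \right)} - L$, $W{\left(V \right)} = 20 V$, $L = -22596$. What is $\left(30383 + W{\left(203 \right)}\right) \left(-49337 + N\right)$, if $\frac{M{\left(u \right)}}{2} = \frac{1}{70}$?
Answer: $- \frac{32236374762}{35} \approx -9.2104 \cdot 10^{8}$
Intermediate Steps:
$M{\left(u \right)} = \frac{1}{35}$ ($M{\left(u \right)} = \frac{2}{70} = 2 \cdot \frac{1}{70} = \frac{1}{35}$)
$N = \frac{790861}{35}$ ($N = \frac{1}{35} - -22596 = \frac{1}{35} + 22596 = \frac{790861}{35} \approx 22596.0$)
$\left(30383 + W{\left(203 \right)}\right) \left(-49337 + N\right) = \left(30383 + 20 \cdot 203\right) \left(-49337 + \frac{790861}{35}\right) = \left(30383 + 4060\right) \left(- \frac{935934}{35}\right) = 34443 \left(- \frac{935934}{35}\right) = - \frac{32236374762}{35}$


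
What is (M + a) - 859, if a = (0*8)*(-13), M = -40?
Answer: -899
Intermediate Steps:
a = 0 (a = 0*(-13) = 0)
(M + a) - 859 = (-40 + 0) - 859 = -40 - 859 = -899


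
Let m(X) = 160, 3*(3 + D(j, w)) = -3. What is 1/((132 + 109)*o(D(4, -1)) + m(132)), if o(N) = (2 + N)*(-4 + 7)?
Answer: -1/1286 ≈ -0.00077760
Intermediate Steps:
D(j, w) = -4 (D(j, w) = -3 + (1/3)*(-3) = -3 - 1 = -4)
o(N) = 6 + 3*N (o(N) = (2 + N)*3 = 6 + 3*N)
1/((132 + 109)*o(D(4, -1)) + m(132)) = 1/((132 + 109)*(6 + 3*(-4)) + 160) = 1/(241*(6 - 12) + 160) = 1/(241*(-6) + 160) = 1/(-1446 + 160) = 1/(-1286) = -1/1286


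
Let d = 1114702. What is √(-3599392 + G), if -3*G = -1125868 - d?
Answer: I*√25672818/3 ≈ 1688.9*I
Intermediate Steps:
G = 2240570/3 (G = -(-1125868 - 1*1114702)/3 = -(-1125868 - 1114702)/3 = -⅓*(-2240570) = 2240570/3 ≈ 7.4686e+5)
√(-3599392 + G) = √(-3599392 + 2240570/3) = √(-8557606/3) = I*√25672818/3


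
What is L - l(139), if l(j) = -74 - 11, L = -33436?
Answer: -33351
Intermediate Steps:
l(j) = -85
L - l(139) = -33436 - 1*(-85) = -33436 + 85 = -33351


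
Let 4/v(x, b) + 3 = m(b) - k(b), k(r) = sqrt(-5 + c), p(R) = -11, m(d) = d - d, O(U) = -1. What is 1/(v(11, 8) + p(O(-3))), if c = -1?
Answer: (-sqrt(6) + 3*I)/(-37*I + 11*sqrt(6)) ≈ -0.084487 - 0.0046768*I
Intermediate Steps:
m(d) = 0
k(r) = I*sqrt(6) (k(r) = sqrt(-5 - 1) = sqrt(-6) = I*sqrt(6))
v(x, b) = 4/(-3 - I*sqrt(6)) (v(x, b) = 4/(-3 + (0 - I*sqrt(6))) = 4/(-3 - I*sqrt(6)))
1/(v(11, 8) + p(O(-3))) = 1/((-4/5 + 4*I*sqrt(6)/15) - 11) = 1/(-59/5 + 4*I*sqrt(6)/15)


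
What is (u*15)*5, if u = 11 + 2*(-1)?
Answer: 675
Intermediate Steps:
u = 9 (u = 11 - 2 = 9)
(u*15)*5 = (9*15)*5 = 135*5 = 675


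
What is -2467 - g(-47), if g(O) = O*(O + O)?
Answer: -6885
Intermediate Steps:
g(O) = 2*O**2 (g(O) = O*(2*O) = 2*O**2)
-2467 - g(-47) = -2467 - 2*(-47)**2 = -2467 - 2*2209 = -2467 - 1*4418 = -2467 - 4418 = -6885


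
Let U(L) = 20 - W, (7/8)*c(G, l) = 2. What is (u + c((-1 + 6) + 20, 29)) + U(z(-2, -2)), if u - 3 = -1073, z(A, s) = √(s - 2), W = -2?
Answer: -7320/7 ≈ -1045.7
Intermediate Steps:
z(A, s) = √(-2 + s)
c(G, l) = 16/7 (c(G, l) = (8/7)*2 = 16/7)
u = -1070 (u = 3 - 1073 = -1070)
U(L) = 22 (U(L) = 20 - 1*(-2) = 20 + 2 = 22)
(u + c((-1 + 6) + 20, 29)) + U(z(-2, -2)) = (-1070 + 16/7) + 22 = -7474/7 + 22 = -7320/7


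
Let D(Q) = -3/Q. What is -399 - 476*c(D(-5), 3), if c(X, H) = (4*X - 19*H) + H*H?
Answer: 106533/5 ≈ 21307.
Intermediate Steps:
c(X, H) = H² - 19*H + 4*X (c(X, H) = (-19*H + 4*X) + H² = H² - 19*H + 4*X)
-399 - 476*c(D(-5), 3) = -399 - 476*(3² - 19*3 + 4*(-3/(-5))) = -399 - 476*(9 - 57 + 4*(-3*(-⅕))) = -399 - 476*(9 - 57 + 4*(⅗)) = -399 - 476*(9 - 57 + 12/5) = -399 - 476*(-228/5) = -399 + 108528/5 = 106533/5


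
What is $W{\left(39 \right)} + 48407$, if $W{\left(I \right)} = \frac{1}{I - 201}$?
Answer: $\frac{7841933}{162} \approx 48407.0$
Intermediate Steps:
$W{\left(I \right)} = \frac{1}{-201 + I}$
$W{\left(39 \right)} + 48407 = \frac{1}{-201 + 39} + 48407 = \frac{1}{-162} + 48407 = - \frac{1}{162} + 48407 = \frac{7841933}{162}$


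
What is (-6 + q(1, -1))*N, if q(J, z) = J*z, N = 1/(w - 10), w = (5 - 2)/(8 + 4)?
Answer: 28/39 ≈ 0.71795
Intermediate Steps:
w = ¼ (w = 3/12 = 3*(1/12) = ¼ ≈ 0.25000)
N = -4/39 (N = 1/(¼ - 10) = 1/(-39/4) = -4/39 ≈ -0.10256)
(-6 + q(1, -1))*N = (-6 + 1*(-1))*(-4/39) = (-6 - 1)*(-4/39) = -7*(-4/39) = 28/39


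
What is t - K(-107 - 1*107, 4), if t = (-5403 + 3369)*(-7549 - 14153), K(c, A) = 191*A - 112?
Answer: 44141216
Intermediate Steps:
K(c, A) = -112 + 191*A
t = 44141868 (t = -2034*(-21702) = 44141868)
t - K(-107 - 1*107, 4) = 44141868 - (-112 + 191*4) = 44141868 - (-112 + 764) = 44141868 - 1*652 = 44141868 - 652 = 44141216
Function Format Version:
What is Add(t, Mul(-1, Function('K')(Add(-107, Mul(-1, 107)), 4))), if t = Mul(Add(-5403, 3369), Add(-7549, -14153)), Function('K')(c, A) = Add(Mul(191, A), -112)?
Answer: 44141216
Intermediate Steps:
Function('K')(c, A) = Add(-112, Mul(191, A))
t = 44141868 (t = Mul(-2034, -21702) = 44141868)
Add(t, Mul(-1, Function('K')(Add(-107, Mul(-1, 107)), 4))) = Add(44141868, Mul(-1, Add(-112, Mul(191, 4)))) = Add(44141868, Mul(-1, Add(-112, 764))) = Add(44141868, Mul(-1, 652)) = Add(44141868, -652) = 44141216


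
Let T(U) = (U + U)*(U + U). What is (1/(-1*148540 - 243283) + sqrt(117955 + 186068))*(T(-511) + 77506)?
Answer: -1121990/391823 + 1121990*sqrt(304023) ≈ 6.1865e+8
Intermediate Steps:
T(U) = 4*U**2 (T(U) = (2*U)*(2*U) = 4*U**2)
(1/(-1*148540 - 243283) + sqrt(117955 + 186068))*(T(-511) + 77506) = (1/(-1*148540 - 243283) + sqrt(117955 + 186068))*(4*(-511)**2 + 77506) = (1/(-148540 - 243283) + sqrt(304023))*(4*261121 + 77506) = (1/(-391823) + sqrt(304023))*(1044484 + 77506) = (-1/391823 + sqrt(304023))*1121990 = -1121990/391823 + 1121990*sqrt(304023)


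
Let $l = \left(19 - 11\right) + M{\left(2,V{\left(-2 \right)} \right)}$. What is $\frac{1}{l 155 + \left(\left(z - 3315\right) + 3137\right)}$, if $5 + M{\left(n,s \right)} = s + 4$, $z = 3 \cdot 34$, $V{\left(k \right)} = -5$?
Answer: $\frac{1}{234} \approx 0.0042735$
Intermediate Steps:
$z = 102$
$M{\left(n,s \right)} = -1 + s$ ($M{\left(n,s \right)} = -5 + \left(s + 4\right) = -5 + \left(4 + s\right) = -1 + s$)
$l = 2$ ($l = \left(19 - 11\right) - 6 = 8 - 6 = 2$)
$\frac{1}{l 155 + \left(\left(z - 3315\right) + 3137\right)} = \frac{1}{2 \cdot 155 + \left(\left(102 - 3315\right) + 3137\right)} = \frac{1}{310 + \left(-3213 + 3137\right)} = \frac{1}{310 - 76} = \frac{1}{234}$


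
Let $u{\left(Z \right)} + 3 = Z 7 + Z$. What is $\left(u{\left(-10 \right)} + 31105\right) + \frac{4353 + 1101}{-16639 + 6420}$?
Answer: $\frac{317008364}{10219} \approx 31021.0$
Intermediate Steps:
$u{\left(Z \right)} = -3 + 8 Z$ ($u{\left(Z \right)} = -3 + \left(Z 7 + Z\right) = -3 + \left(7 Z + Z\right) = -3 + 8 Z$)
$\left(u{\left(-10 \right)} + 31105\right) + \frac{4353 + 1101}{-16639 + 6420} = \left(\left(-3 + 8 \left(-10\right)\right) + 31105\right) + \frac{4353 + 1101}{-16639 + 6420} = \left(\left(-3 - 80\right) + 31105\right) + \frac{5454}{-10219} = \left(-83 + 31105\right) + 5454 \left(- \frac{1}{10219}\right) = 31022 - \frac{5454}{10219} = \frac{317008364}{10219}$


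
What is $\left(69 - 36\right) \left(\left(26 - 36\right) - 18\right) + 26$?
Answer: $-898$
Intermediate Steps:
$\left(69 - 36\right) \left(\left(26 - 36\right) - 18\right) + 26 = 33 \left(-10 - 18\right) + 26 = 33 \left(-28\right) + 26 = -924 + 26 = -898$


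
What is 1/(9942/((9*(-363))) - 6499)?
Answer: -1089/7080725 ≈ -0.00015380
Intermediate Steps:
1/(9942/((9*(-363))) - 6499) = 1/(9942/(-3267) - 6499) = 1/(9942*(-1/3267) - 6499) = 1/(-3314/1089 - 6499) = 1/(-7080725/1089) = -1089/7080725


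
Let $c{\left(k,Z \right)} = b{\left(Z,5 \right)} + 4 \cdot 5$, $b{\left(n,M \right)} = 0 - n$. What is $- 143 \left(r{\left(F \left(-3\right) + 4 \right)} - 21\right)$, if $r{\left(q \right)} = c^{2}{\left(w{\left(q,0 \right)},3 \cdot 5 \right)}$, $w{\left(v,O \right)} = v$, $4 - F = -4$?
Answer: $-572$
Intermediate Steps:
$F = 8$ ($F = 4 - -4 = 4 + 4 = 8$)
$b{\left(n,M \right)} = - n$
$c{\left(k,Z \right)} = 20 - Z$ ($c{\left(k,Z \right)} = - Z + 4 \cdot 5 = - Z + 20 = 20 - Z$)
$r{\left(q \right)} = 25$ ($r{\left(q \right)} = \left(20 - 3 \cdot 5\right)^{2} = \left(20 - 15\right)^{2} = 5^{2} = 25$)
$- 143 \left(r{\left(F \left(-3\right) + 4 \right)} - 21\right) = - 143 \left(25 - 21\right) = \left(-143\right) 4 = -572$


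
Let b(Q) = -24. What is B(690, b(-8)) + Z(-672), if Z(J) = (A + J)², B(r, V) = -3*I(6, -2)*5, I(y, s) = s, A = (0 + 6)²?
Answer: 404526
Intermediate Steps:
A = 36 (A = 6² = 36)
B(r, V) = 30 (B(r, V) = -3*(-2)*5 = 6*5 = 30)
Z(J) = (36 + J)²
B(690, b(-8)) + Z(-672) = 30 + (36 - 672)² = 30 + (-636)² = 30 + 404496 = 404526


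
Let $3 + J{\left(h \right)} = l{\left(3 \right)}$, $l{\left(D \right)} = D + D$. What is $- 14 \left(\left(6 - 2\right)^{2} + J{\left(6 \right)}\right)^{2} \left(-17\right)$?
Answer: $85918$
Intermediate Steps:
$l{\left(D \right)} = 2 D$
$J{\left(h \right)} = 3$ ($J{\left(h \right)} = -3 + 2 \cdot 3 = -3 + 6 = 3$)
$- 14 \left(\left(6 - 2\right)^{2} + J{\left(6 \right)}\right)^{2} \left(-17\right) = - 14 \left(\left(6 - 2\right)^{2} + 3\right)^{2} \left(-17\right) = - 14 \left(4^{2} + 3\right)^{2} \left(-17\right) = - 14 \left(16 + 3\right)^{2} \left(-17\right) = - 14 \cdot 19^{2} \left(-17\right) = \left(-14\right) 361 \left(-17\right) = \left(-5054\right) \left(-17\right) = 85918$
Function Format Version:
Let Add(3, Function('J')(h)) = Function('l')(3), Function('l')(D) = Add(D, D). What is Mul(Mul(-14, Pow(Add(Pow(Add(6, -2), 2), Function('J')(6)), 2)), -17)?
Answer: 85918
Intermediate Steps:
Function('l')(D) = Mul(2, D)
Function('J')(h) = 3 (Function('J')(h) = Add(-3, Mul(2, 3)) = Add(-3, 6) = 3)
Mul(Mul(-14, Pow(Add(Pow(Add(6, -2), 2), Function('J')(6)), 2)), -17) = Mul(Mul(-14, Pow(Add(Pow(Add(6, -2), 2), 3), 2)), -17) = Mul(Mul(-14, Pow(Add(Pow(4, 2), 3), 2)), -17) = Mul(Mul(-14, Pow(Add(16, 3), 2)), -17) = Mul(Mul(-14, Pow(19, 2)), -17) = Mul(Mul(-14, 361), -17) = Mul(-5054, -17) = 85918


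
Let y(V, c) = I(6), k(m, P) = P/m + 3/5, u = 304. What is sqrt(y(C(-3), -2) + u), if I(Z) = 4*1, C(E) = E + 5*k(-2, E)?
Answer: 2*sqrt(77) ≈ 17.550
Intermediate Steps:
k(m, P) = 3/5 + P/m (k(m, P) = P/m + 3*(1/5) = P/m + 3/5 = 3/5 + P/m)
C(E) = 3 - 3*E/2 (C(E) = E + 5*(3/5 + E/(-2)) = E + 5*(3/5 + E*(-1/2)) = E + 5*(3/5 - E/2) = E + (3 - 5*E/2) = 3 - 3*E/2)
I(Z) = 4
y(V, c) = 4
sqrt(y(C(-3), -2) + u) = sqrt(4 + 304) = sqrt(308) = 2*sqrt(77)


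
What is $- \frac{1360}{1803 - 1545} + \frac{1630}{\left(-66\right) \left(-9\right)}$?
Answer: $- \frac{32275}{12771} \approx -2.5272$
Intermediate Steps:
$- \frac{1360}{1803 - 1545} + \frac{1630}{\left(-66\right) \left(-9\right)} = - \frac{1360}{1803 - 1545} + \frac{1630}{594} = - \frac{1360}{258} + 1630 \cdot \frac{1}{594} = \left(-1360\right) \frac{1}{258} + \frac{815}{297} = - \frac{680}{129} + \frac{815}{297} = - \frac{32275}{12771}$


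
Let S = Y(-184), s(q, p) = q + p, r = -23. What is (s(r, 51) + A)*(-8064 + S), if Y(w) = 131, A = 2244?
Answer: -18023776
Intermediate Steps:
s(q, p) = p + q
S = 131
(s(r, 51) + A)*(-8064 + S) = ((51 - 23) + 2244)*(-8064 + 131) = (28 + 2244)*(-7933) = 2272*(-7933) = -18023776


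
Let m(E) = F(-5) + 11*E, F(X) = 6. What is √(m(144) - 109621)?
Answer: I*√108031 ≈ 328.68*I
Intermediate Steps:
m(E) = 6 + 11*E
√(m(144) - 109621) = √((6 + 11*144) - 109621) = √((6 + 1584) - 109621) = √(1590 - 109621) = √(-108031) = I*√108031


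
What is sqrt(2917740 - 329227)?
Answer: sqrt(2588513) ≈ 1608.9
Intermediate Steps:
sqrt(2917740 - 329227) = sqrt(2588513)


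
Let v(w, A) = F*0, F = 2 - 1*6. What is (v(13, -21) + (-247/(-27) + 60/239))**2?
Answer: 3678786409/41641209 ≈ 88.345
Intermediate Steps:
F = -4 (F = 2 - 6 = -4)
v(w, A) = 0 (v(w, A) = -4*0 = 0)
(v(13, -21) + (-247/(-27) + 60/239))**2 = (0 + (-247/(-27) + 60/239))**2 = (0 + (-247*(-1/27) + 60*(1/239)))**2 = (0 + (247/27 + 60/239))**2 = (0 + 60653/6453)**2 = (60653/6453)**2 = 3678786409/41641209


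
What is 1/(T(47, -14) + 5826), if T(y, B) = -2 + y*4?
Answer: 1/6012 ≈ 0.00016633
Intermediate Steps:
T(y, B) = -2 + 4*y
1/(T(47, -14) + 5826) = 1/((-2 + 4*47) + 5826) = 1/((-2 + 188) + 5826) = 1/(186 + 5826) = 1/6012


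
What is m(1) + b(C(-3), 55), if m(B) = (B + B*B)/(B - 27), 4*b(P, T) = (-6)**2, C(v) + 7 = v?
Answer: 116/13 ≈ 8.9231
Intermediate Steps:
C(v) = -7 + v
b(P, T) = 9 (b(P, T) = (1/4)*(-6)**2 = (1/4)*36 = 9)
m(B) = (B + B**2)/(-27 + B)
m(1) + b(C(-3), 55) = 1*(1 + 1)/(-27 + 1) + 9 = 1*2/(-26) + 9 = 1*(-1/26)*2 + 9 = -1/13 + 9 = 116/13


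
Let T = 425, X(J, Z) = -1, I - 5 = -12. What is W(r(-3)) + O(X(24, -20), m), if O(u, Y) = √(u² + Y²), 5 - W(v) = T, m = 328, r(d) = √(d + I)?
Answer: -420 + √107585 ≈ -91.999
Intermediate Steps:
I = -7 (I = 5 - 12 = -7)
r(d) = √(-7 + d) (r(d) = √(d - 7) = √(-7 + d))
W(v) = -420 (W(v) = 5 - 1*425 = 5 - 425 = -420)
O(u, Y) = √(Y² + u²)
W(r(-3)) + O(X(24, -20), m) = -420 + √(328² + (-1)²) = -420 + √(107584 + 1) = -420 + √107585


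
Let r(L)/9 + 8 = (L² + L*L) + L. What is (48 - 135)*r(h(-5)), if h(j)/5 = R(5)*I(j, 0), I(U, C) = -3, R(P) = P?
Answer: -8743761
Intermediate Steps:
h(j) = -75 (h(j) = 5*(5*(-3)) = 5*(-15) = -75)
r(L) = -72 + 9*L + 18*L² (r(L) = -72 + 9*((L² + L*L) + L) = -72 + 9*((L² + L²) + L) = -72 + 9*(2*L² + L) = -72 + 9*(L + 2*L²) = -72 + (9*L + 18*L²) = -72 + 9*L + 18*L²)
(48 - 135)*r(h(-5)) = (48 - 135)*(-72 + 9*(-75) + 18*(-75)²) = -87*(-72 - 675 + 18*5625) = -87*(-72 - 675 + 101250) = -87*100503 = -8743761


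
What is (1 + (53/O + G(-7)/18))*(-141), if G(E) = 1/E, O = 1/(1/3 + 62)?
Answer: -19570189/42 ≈ -4.6596e+5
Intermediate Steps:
O = 3/187 (O = 1/(⅓ + 62) = 1/(187/3) = 3/187 ≈ 0.016043)
(1 + (53/O + G(-7)/18))*(-141) = (1 + (53/(3/187) + 1/(-7*18)))*(-141) = (1 + (53*(187/3) - ⅐*1/18))*(-141) = (1 + (9911/3 - 1/126))*(-141) = (1 + 416261/126)*(-141) = (416387/126)*(-141) = -19570189/42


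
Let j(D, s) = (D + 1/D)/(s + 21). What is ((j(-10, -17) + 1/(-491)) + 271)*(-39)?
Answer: -205639551/19640 ≈ -10470.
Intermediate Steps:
j(D, s) = (D + 1/D)/(21 + s)
((j(-10, -17) + 1/(-491)) + 271)*(-39) = (((1 + (-10)**2)/((-10)*(21 - 17)) + 1/(-491)) + 271)*(-39) = ((-1/10*(1 + 100)/4 - 1/491) + 271)*(-39) = ((-1/10*1/4*101 - 1/491) + 271)*(-39) = ((-101/40 - 1/491) + 271)*(-39) = (-49631/19640 + 271)*(-39) = (5272809/19640)*(-39) = -205639551/19640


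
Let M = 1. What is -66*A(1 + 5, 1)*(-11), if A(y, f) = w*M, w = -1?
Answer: -726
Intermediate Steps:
A(y, f) = -1 (A(y, f) = -1*1 = -1)
-66*A(1 + 5, 1)*(-11) = -66*(-1)*(-11) = 66*(-11) = -726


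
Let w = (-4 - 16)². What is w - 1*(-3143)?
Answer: 3543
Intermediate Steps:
w = 400 (w = (-20)² = 400)
w - 1*(-3143) = 400 - 1*(-3143) = 400 + 3143 = 3543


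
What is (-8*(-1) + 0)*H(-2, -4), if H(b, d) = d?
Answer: -32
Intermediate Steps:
(-8*(-1) + 0)*H(-2, -4) = (-8*(-1) + 0)*(-4) = (8 + 0)*(-4) = 8*(-4) = -32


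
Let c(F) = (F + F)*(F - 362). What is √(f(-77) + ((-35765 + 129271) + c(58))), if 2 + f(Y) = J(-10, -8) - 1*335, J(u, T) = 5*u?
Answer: √57855 ≈ 240.53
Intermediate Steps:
c(F) = 2*F*(-362 + F) (c(F) = (2*F)*(-362 + F) = 2*F*(-362 + F))
f(Y) = -387 (f(Y) = -2 + (5*(-10) - 1*335) = -2 + (-50 - 335) = -2 - 385 = -387)
√(f(-77) + ((-35765 + 129271) + c(58))) = √(-387 + ((-35765 + 129271) + 2*58*(-362 + 58))) = √(-387 + (93506 + 2*58*(-304))) = √(-387 + (93506 - 35264)) = √(-387 + 58242) = √57855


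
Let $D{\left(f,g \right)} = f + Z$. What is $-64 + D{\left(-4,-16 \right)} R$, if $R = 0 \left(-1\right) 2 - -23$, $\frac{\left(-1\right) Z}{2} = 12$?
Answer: $-708$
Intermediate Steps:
$Z = -24$ ($Z = \left(-2\right) 12 = -24$)
$D{\left(f,g \right)} = -24 + f$ ($D{\left(f,g \right)} = f - 24 = -24 + f$)
$R = 23$ ($R = 0 \cdot 2 + 23 = 0 + 23 = 23$)
$-64 + D{\left(-4,-16 \right)} R = -64 + \left(-24 - 4\right) 23 = -64 - 644 = -708$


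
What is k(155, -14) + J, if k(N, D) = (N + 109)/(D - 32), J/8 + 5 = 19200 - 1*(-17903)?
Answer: 6825900/23 ≈ 2.9678e+5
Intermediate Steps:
J = 296784 (J = -40 + 8*(19200 - 1*(-17903)) = -40 + 8*(19200 + 17903) = -40 + 8*37103 = -40 + 296824 = 296784)
k(N, D) = (109 + N)/(-32 + D)
k(155, -14) + J = (109 + 155)/(-32 - 14) + 296784 = 264/(-46) + 296784 = -1/46*264 + 296784 = -132/23 + 296784 = 6825900/23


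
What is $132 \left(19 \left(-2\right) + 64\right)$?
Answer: $3432$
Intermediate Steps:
$132 \left(19 \left(-2\right) + 64\right) = 132 \left(-38 + 64\right) = 132 \cdot 26 = 3432$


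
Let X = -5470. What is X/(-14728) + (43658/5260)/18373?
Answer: 251556381/676493860 ≈ 0.37185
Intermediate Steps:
X/(-14728) + (43658/5260)/18373 = -5470/(-14728) + (43658/5260)/18373 = -5470*(-1/14728) + (43658*(1/5260))*(1/18373) = 2735/7364 + (83/10)*(1/18373) = 2735/7364 + 83/183730 = 251556381/676493860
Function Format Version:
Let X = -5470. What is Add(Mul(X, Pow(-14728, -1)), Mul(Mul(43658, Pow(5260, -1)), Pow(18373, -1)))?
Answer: Rational(251556381, 676493860) ≈ 0.37185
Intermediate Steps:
Add(Mul(X, Pow(-14728, -1)), Mul(Mul(43658, Pow(5260, -1)), Pow(18373, -1))) = Add(Mul(-5470, Pow(-14728, -1)), Mul(Mul(43658, Pow(5260, -1)), Pow(18373, -1))) = Add(Mul(-5470, Rational(-1, 14728)), Mul(Mul(43658, Rational(1, 5260)), Rational(1, 18373))) = Add(Rational(2735, 7364), Mul(Rational(83, 10), Rational(1, 18373))) = Add(Rational(2735, 7364), Rational(83, 183730)) = Rational(251556381, 676493860)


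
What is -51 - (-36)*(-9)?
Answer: -375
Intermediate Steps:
-51 - (-36)*(-9) = -51 - 6*54 = -51 - 324 = -375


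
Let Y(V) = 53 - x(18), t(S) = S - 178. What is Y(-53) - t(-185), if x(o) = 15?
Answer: 401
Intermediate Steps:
t(S) = -178 + S
Y(V) = 38 (Y(V) = 53 - 1*15 = 53 - 15 = 38)
Y(-53) - t(-185) = 38 - (-178 - 185) = 38 - 1*(-363) = 38 + 363 = 401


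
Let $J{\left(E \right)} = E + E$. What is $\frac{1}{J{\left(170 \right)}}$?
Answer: $\frac{1}{340} \approx 0.0029412$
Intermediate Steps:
$J{\left(E \right)} = 2 E$
$\frac{1}{J{\left(170 \right)}} = \frac{1}{2 \cdot 170} = \frac{1}{340}$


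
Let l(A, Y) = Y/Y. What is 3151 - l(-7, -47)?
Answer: 3150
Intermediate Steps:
l(A, Y) = 1
3151 - l(-7, -47) = 3151 - 1*1 = 3151 - 1 = 3150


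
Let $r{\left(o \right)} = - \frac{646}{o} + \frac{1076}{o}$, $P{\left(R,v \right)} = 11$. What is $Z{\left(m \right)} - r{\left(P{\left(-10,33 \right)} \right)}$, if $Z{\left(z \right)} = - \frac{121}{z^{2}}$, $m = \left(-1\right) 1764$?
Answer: $- \frac{1338030611}{34228656} \approx -39.091$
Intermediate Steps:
$r{\left(o \right)} = \frac{430}{o}$
$m = -1764$
$Z{\left(z \right)} = - \frac{121}{z^{2}}$
$Z{\left(m \right)} - r{\left(P{\left(-10,33 \right)} \right)} = - \frac{121}{3111696} - \frac{430}{11} = - \frac{1338030611}{34228656}$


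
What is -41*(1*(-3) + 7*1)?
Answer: -164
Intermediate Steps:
-41*(1*(-3) + 7*1) = -41*(-3 + 7) = -41*4 = -164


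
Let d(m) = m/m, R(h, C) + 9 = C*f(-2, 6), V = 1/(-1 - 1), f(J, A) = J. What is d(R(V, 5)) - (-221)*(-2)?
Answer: -441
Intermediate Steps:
V = -½ (V = 1/(-2) = -½ ≈ -0.50000)
R(h, C) = -9 - 2*C (R(h, C) = -9 + C*(-2) = -9 - 2*C)
d(m) = 1
d(R(V, 5)) - (-221)*(-2) = 1 - (-221)*(-2) = 1 - 13*34 = 1 - 442 = -441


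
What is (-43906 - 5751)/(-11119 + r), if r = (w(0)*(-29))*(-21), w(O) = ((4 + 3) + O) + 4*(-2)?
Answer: 49657/11728 ≈ 4.2341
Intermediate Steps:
w(O) = -1 + O (w(O) = (7 + O) - 8 = -1 + O)
r = -609 (r = ((-1 + 0)*(-29))*(-21) = -1*(-29)*(-21) = 29*(-21) = -609)
(-43906 - 5751)/(-11119 + r) = (-43906 - 5751)/(-11119 - 609) = -49657/(-11728) = -49657*(-1/11728) = 49657/11728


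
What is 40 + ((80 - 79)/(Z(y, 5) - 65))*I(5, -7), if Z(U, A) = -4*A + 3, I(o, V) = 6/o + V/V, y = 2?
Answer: 16389/410 ≈ 39.973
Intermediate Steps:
I(o, V) = 1 + 6/o (I(o, V) = 6/o + 1 = 1 + 6/o)
Z(U, A) = 3 - 4*A
40 + ((80 - 79)/(Z(y, 5) - 65))*I(5, -7) = 40 + ((80 - 79)/((3 - 4*5) - 65))*((6 + 5)/5) = 40 + (1/((3 - 20) - 65))*((⅕)*11) = 40 + (1/(-17 - 65))*(11/5) = 40 + (1/(-82))*(11/5) = 40 + (1*(-1/82))*(11/5) = 40 - 1/82*11/5 = 40 - 11/410 = 16389/410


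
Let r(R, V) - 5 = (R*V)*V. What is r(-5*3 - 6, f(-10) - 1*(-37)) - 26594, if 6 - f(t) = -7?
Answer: -79089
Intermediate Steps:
f(t) = 13 (f(t) = 6 - 1*(-7) = 6 + 7 = 13)
r(R, V) = 5 + R*V² (r(R, V) = 5 + (R*V)*V = 5 + R*V²)
r(-5*3 - 6, f(-10) - 1*(-37)) - 26594 = (5 + (-5*3 - 6)*(13 - 1*(-37))²) - 26594 = (5 + (-15 - 6)*(13 + 37)²) - 26594 = (5 - 21*50²) - 26594 = (5 - 21*2500) - 26594 = (5 - 52500) - 26594 = -52495 - 26594 = -79089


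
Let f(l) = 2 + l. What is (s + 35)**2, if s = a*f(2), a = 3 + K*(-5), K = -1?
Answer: 4489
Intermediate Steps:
a = 8 (a = 3 - 1*(-5) = 3 + 5 = 8)
s = 32 (s = 8*(2 + 2) = 8*4 = 32)
(s + 35)**2 = (32 + 35)**2 = 67**2 = 4489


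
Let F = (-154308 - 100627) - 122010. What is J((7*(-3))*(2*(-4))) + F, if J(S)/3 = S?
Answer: -376441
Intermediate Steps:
F = -376945 (F = -254935 - 122010 = -376945)
J(S) = 3*S
J((7*(-3))*(2*(-4))) + F = 3*((7*(-3))*(2*(-4))) - 376945 = 3*(-21*(-8)) - 376945 = 3*168 - 376945 = 504 - 376945 = -376441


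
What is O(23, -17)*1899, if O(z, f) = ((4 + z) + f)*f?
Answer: -322830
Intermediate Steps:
O(z, f) = f*(4 + f + z) (O(z, f) = (4 + f + z)*f = f*(4 + f + z))
O(23, -17)*1899 = -17*(4 - 17 + 23)*1899 = -17*10*1899 = -170*1899 = -322830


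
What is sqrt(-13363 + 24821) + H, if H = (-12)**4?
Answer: 20736 + sqrt(11458) ≈ 20843.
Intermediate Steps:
H = 20736
sqrt(-13363 + 24821) + H = sqrt(-13363 + 24821) + 20736 = sqrt(11458) + 20736 = 20736 + sqrt(11458)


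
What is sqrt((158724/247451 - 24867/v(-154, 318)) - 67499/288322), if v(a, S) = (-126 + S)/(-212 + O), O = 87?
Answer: sqrt(1318551442545691786149591733)/285382268888 ≈ 127.24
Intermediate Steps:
v(a, S) = 126/125 - S/125 (v(a, S) = (-126 + S)/(-212 + 87) = (-126 + S)/(-125) = (-126 + S)*(-1/125) = 126/125 - S/125)
sqrt((158724/247451 - 24867/v(-154, 318)) - 67499/288322) = sqrt((158724/247451 - 24867/(126/125 - 1/125*318)) - 67499/288322) = sqrt((158724*(1/247451) - 24867/(126/125 - 318/125)) - 67499*1/288322) = sqrt((158724/247451 - 24867/(-192/125)) - 67499/288322) = sqrt((158724/247451 - 24867*(-125/192)) - 67499/288322) = sqrt((158724/247451 + 1036125/64) - 67499/288322) = sqrt(256400325711/15836864 - 67499/288322) = sqrt(36962392868581903/2283058151104) = sqrt(1318551442545691786149591733)/285382268888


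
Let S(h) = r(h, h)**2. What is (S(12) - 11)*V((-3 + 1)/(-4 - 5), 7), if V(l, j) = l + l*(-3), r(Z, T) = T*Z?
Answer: -82900/9 ≈ -9211.1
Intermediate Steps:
S(h) = h**4 (S(h) = (h*h)**2 = (h**2)**2 = h**4)
V(l, j) = -2*l (V(l, j) = l - 3*l = -2*l)
(S(12) - 11)*V((-3 + 1)/(-4 - 5), 7) = (12**4 - 11)*(-2*(-3 + 1)/(-4 - 5)) = (20736 - 11)*(-(-4)/(-9)) = 20725*(-(-4)*(-1)/9) = 20725*(-2*2/9) = 20725*(-4/9) = -82900/9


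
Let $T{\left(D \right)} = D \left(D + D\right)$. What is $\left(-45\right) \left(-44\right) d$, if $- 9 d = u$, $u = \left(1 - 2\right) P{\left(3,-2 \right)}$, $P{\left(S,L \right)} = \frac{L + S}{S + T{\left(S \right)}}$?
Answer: $\frac{220}{21} \approx 10.476$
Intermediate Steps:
$T{\left(D \right)} = 2 D^{2}$ ($T{\left(D \right)} = D 2 D = 2 D^{2}$)
$P{\left(S,L \right)} = \frac{L + S}{S + 2 S^{2}}$
$u = - \frac{1}{21}$ ($u = \left(1 - 2\right) \frac{-2 + 3}{3 \left(1 + 2 \cdot 3\right)} = - \frac{1}{3 \left(1 + 6\right)} = - \frac{1}{3 \cdot 7} = \left(-1\right) \frac{1}{21} = - \frac{1}{21} \approx -0.047619$)
$d = \frac{1}{189}$ ($d = \left(- \frac{1}{9}\right) \left(- \frac{1}{21}\right) = \frac{1}{189} \approx 0.005291$)
$\left(-45\right) \left(-44\right) d = \left(-45\right) \left(-44\right) \frac{1}{189} = 1980 \cdot \frac{1}{189} = \frac{220}{21}$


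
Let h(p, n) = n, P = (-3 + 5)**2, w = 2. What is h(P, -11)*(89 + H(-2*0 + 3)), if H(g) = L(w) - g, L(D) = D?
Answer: -968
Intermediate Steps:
P = 4 (P = 2**2 = 4)
H(g) = 2 - g
h(P, -11)*(89 + H(-2*0 + 3)) = -11*(89 + (2 - (-2*0 + 3))) = -11*(89 + (2 - (0 + 3))) = -11*(89 + (2 - 1*3)) = -11*(89 + (2 - 3)) = -11*(89 - 1) = -11*88 = -968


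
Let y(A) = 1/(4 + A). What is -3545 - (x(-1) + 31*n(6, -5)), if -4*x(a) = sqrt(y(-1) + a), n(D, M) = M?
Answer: -3390 + I*sqrt(6)/12 ≈ -3390.0 + 0.20412*I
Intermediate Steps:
x(a) = -sqrt(1/3 + a)/4 (x(a) = -sqrt(1/(4 - 1) + a)/4 = -sqrt(1/3 + a)/4)
-3545 - (x(-1) + 31*n(6, -5)) = -3545 - (-sqrt(3 + 9*(-1))/12 + 31*(-5)) = -3545 - (-sqrt(3 - 9)/12 - 155) = -3545 - (-I*sqrt(6)/12 - 155) = -3545 - (-155 - I*sqrt(6)/12) = -3545 + (155 + I*sqrt(6)/12) = -3390 + I*sqrt(6)/12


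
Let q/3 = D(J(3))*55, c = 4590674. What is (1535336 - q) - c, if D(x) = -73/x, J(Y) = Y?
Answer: -3051323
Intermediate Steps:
q = -4015 (q = 3*(-73/3*55) = 3*(-4015/3) = -4015)
(1535336 - q) - c = (1535336 - 1*(-4015)) - 1*4590674 = (1535336 + 4015) - 4590674 = 1539351 - 4590674 = -3051323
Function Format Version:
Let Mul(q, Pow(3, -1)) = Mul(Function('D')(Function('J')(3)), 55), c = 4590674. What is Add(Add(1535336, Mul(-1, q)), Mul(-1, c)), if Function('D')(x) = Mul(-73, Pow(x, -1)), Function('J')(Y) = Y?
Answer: -3051323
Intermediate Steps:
q = -4015 (q = Mul(3, Mul(Mul(-73, Pow(3, -1)), 55)) = Mul(3, Mul(Mul(-73, Rational(1, 3)), 55)) = Mul(3, Mul(Rational(-73, 3), 55)) = Mul(3, Rational(-4015, 3)) = -4015)
Add(Add(1535336, Mul(-1, q)), Mul(-1, c)) = Add(Add(1535336, Mul(-1, -4015)), Mul(-1, 4590674)) = Add(Add(1535336, 4015), -4590674) = Add(1539351, -4590674) = -3051323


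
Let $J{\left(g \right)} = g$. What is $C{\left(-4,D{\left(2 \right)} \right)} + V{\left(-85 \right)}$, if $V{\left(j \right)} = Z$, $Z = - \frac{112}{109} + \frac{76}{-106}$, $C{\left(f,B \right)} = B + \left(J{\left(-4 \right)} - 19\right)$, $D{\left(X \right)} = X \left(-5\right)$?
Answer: $- \frac{200719}{5777} \approx -34.745$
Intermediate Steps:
$D{\left(X \right)} = - 5 X$
$C{\left(f,B \right)} = -23 + B$ ($C{\left(f,B \right)} = B - 23 = -23 + B$)
$Z = - \frac{10078}{5777}$ ($Z = \left(-112\right) \frac{1}{109} + 76 \left(- \frac{1}{106}\right) = - \frac{112}{109} - \frac{38}{53} = - \frac{10078}{5777} \approx -1.7445$)
$V{\left(j \right)} = - \frac{10078}{5777}$
$C{\left(-4,D{\left(2 \right)} \right)} + V{\left(-85 \right)} = \left(-23 - 10\right) - \frac{10078}{5777} = -33 - \frac{10078}{5777} = - \frac{200719}{5777}$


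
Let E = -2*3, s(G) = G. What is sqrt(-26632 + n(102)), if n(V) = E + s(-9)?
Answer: I*sqrt(26647) ≈ 163.24*I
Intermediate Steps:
E = -6
n(V) = -15 (n(V) = -6 - 9 = -15)
sqrt(-26632 + n(102)) = sqrt(-26632 - 15) = sqrt(-26647) = I*sqrt(26647)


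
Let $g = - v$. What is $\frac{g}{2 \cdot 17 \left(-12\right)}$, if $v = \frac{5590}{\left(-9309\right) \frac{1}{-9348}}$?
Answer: $\frac{2177305}{158253} \approx 13.758$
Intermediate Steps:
$v = \frac{17418440}{3103}$ ($v = \frac{5590}{\left(-9309\right) \left(- \frac{1}{9348}\right)} = \frac{5590}{\frac{3103}{3116}} = 5590 \cdot \frac{3116}{3103} = \frac{17418440}{3103} \approx 5613.4$)
$g = - \frac{17418440}{3103}$ ($g = \left(-1\right) \frac{17418440}{3103} = - \frac{17418440}{3103} \approx -5613.4$)
$\frac{g}{2 \cdot 17 \left(-12\right)} = - \frac{17418440}{3103 \cdot 2 \cdot 17 \left(-12\right)} = - \frac{17418440}{3103 \cdot 34 \left(-12\right)} = - \frac{17418440}{3103 \left(-408\right)} = \left(- \frac{17418440}{3103}\right) \left(- \frac{1}{408}\right) = \frac{2177305}{158253}$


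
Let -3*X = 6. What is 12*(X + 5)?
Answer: 36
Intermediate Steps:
X = -2 (X = -⅓*6 = -2)
12*(X + 5) = 12*(-2 + 5) = 12*3 = 36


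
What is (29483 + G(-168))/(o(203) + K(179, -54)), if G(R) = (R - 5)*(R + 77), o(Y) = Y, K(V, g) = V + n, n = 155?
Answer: 45226/537 ≈ 84.220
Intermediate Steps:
K(V, g) = 155 + V (K(V, g) = V + 155 = 155 + V)
G(R) = (-5 + R)*(77 + R)
(29483 + G(-168))/(o(203) + K(179, -54)) = (29483 + (-385 + (-168)**2 + 72*(-168)))/(203 + (155 + 179)) = (29483 + (-385 + 28224 - 12096))/(203 + 334) = (29483 + 15743)/537 = 45226*(1/537) = 45226/537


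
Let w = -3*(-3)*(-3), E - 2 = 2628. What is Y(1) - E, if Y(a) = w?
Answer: -2657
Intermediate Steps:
E = 2630 (E = 2 + 2628 = 2630)
w = -27 (w = 9*(-3) = -27)
Y(a) = -27
Y(1) - E = -27 - 1*2630 = -27 - 2630 = -2657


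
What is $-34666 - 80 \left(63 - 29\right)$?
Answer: $-37386$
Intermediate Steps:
$-34666 - 80 \left(63 - 29\right) = -34666 - 2720 = -37386$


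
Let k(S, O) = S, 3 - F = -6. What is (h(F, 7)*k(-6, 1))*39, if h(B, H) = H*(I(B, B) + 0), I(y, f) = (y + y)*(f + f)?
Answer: -530712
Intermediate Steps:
F = 9 (F = 3 - 1*(-6) = 3 + 6 = 9)
I(y, f) = 4*f*y (I(y, f) = (2*y)*(2*f) = 4*f*y)
h(B, H) = 4*H*B**2 (h(B, H) = H*(4*B*B + 0) = H*(4*B**2 + 0) = H*(4*B**2) = 4*H*B**2)
(h(F, 7)*k(-6, 1))*39 = ((4*7*9**2)*(-6))*39 = ((4*7*81)*(-6))*39 = (2268*(-6))*39 = -13608*39 = -530712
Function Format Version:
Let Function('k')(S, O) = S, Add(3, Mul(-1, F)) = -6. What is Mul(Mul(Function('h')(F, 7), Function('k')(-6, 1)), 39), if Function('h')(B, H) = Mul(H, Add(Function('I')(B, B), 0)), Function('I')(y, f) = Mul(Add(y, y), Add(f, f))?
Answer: -530712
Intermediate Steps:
F = 9 (F = Add(3, Mul(-1, -6)) = Add(3, 6) = 9)
Function('I')(y, f) = Mul(4, f, y) (Function('I')(y, f) = Mul(Mul(2, y), Mul(2, f)) = Mul(4, f, y))
Function('h')(B, H) = Mul(4, H, Pow(B, 2)) (Function('h')(B, H) = Mul(H, Add(Mul(4, B, B), 0)) = Mul(H, Add(Mul(4, Pow(B, 2)), 0)) = Mul(H, Mul(4, Pow(B, 2))) = Mul(4, H, Pow(B, 2)))
Mul(Mul(Function('h')(F, 7), Function('k')(-6, 1)), 39) = Mul(Mul(Mul(4, 7, Pow(9, 2)), -6), 39) = Mul(Mul(Mul(4, 7, 81), -6), 39) = Mul(Mul(2268, -6), 39) = Mul(-13608, 39) = -530712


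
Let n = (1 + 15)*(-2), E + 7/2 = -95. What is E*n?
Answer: 3152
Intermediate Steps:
E = -197/2 (E = -7/2 - 95 = -197/2 ≈ -98.500)
n = -32 (n = 16*(-2) = -32)
E*n = -197/2*(-32) = 3152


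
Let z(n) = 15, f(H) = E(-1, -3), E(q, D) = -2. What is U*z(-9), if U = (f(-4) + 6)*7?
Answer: 420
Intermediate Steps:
f(H) = -2
U = 28 (U = (-2 + 6)*7 = 4*7 = 28)
U*z(-9) = 28*15 = 420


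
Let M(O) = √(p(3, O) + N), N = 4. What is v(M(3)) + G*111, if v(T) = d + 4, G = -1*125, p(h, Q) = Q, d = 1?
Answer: -13870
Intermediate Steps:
G = -125
M(O) = √(4 + O) (M(O) = √(O + 4) = √(4 + O))
v(T) = 5 (v(T) = 1 + 4 = 5)
v(M(3)) + G*111 = 5 - 125*111 = 5 - 13875 = -13870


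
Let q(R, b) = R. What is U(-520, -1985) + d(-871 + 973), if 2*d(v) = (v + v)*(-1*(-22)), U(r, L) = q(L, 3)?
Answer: 259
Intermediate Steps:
U(r, L) = L
d(v) = 22*v (d(v) = ((v + v)*(-1*(-22)))/2 = ((2*v)*22)/2 = (44*v)/2 = 22*v)
U(-520, -1985) + d(-871 + 973) = -1985 + 22*(-871 + 973) = -1985 + 22*102 = -1985 + 2244 = 259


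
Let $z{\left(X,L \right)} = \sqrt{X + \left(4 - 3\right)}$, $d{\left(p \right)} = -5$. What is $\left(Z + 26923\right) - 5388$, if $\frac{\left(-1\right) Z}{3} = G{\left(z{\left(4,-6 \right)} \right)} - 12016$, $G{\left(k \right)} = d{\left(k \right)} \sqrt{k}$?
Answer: $57583 + 15 \sqrt[4]{5} \approx 57605.0$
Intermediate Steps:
$z{\left(X,L \right)} = \sqrt{1 + X}$ ($z{\left(X,L \right)} = \sqrt{X + 1} = \sqrt{1 + X}$)
$G{\left(k \right)} = - 5 \sqrt{k}$
$Z = 36048 + 15 \sqrt[4]{5}$ ($Z = - 3 \left(- 5 \sqrt{\sqrt{1 + 4}} - 12016\right) = - 3 \left(- 5 \sqrt{\sqrt{5}} - 12016\right) = - 3 \left(- 5 \sqrt[4]{5} - 12016\right) = - 3 \left(-12016 - 5 \sqrt[4]{5}\right) = 36048 + 15 \sqrt[4]{5} \approx 36070.0$)
$\left(Z + 26923\right) - 5388 = \left(\left(36048 + 15 \sqrt[4]{5}\right) + 26923\right) - 5388 = \left(62971 + 15 \sqrt[4]{5}\right) - 5388 = 57583 + 15 \sqrt[4]{5}$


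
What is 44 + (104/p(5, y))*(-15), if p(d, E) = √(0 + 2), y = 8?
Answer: 44 - 780*√2 ≈ -1059.1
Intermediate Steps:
p(d, E) = √2
44 + (104/p(5, y))*(-15) = 44 + (104/(√2))*(-15) = 44 + (104*(√2/2))*(-15) = 44 + (52*√2)*(-15) = 44 - 780*√2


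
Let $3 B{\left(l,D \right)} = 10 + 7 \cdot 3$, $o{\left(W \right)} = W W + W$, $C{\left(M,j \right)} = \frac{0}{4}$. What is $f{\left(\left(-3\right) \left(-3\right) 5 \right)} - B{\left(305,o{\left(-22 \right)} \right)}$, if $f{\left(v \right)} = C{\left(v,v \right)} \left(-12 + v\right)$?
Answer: $- \frac{31}{3} \approx -10.333$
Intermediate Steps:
$C{\left(M,j \right)} = 0$ ($C{\left(M,j \right)} = 0 \cdot \frac{1}{4} = 0$)
$o{\left(W \right)} = W + W^{2}$ ($o{\left(W \right)} = W^{2} + W = W + W^{2}$)
$f{\left(v \right)} = 0$ ($f{\left(v \right)} = 0 \left(-12 + v\right) = 0$)
$B{\left(l,D \right)} = \frac{31}{3}$ ($B{\left(l,D \right)} = \frac{10 + 7 \cdot 3}{3} = \frac{10 + 21}{3} = \frac{1}{3} \cdot 31 = \frac{31}{3}$)
$f{\left(\left(-3\right) \left(-3\right) 5 \right)} - B{\left(305,o{\left(-22 \right)} \right)} = 0 - \frac{31}{3} = - \frac{31}{3}$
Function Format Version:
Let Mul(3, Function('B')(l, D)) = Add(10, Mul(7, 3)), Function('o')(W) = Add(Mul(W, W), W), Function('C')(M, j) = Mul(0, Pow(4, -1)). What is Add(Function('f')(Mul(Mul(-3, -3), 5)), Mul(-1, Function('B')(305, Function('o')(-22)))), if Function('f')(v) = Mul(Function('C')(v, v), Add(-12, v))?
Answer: Rational(-31, 3) ≈ -10.333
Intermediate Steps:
Function('C')(M, j) = 0 (Function('C')(M, j) = Mul(0, Rational(1, 4)) = 0)
Function('o')(W) = Add(W, Pow(W, 2)) (Function('o')(W) = Add(Pow(W, 2), W) = Add(W, Pow(W, 2)))
Function('f')(v) = 0 (Function('f')(v) = Mul(0, Add(-12, v)) = 0)
Function('B')(l, D) = Rational(31, 3) (Function('B')(l, D) = Mul(Rational(1, 3), Add(10, Mul(7, 3))) = Mul(Rational(1, 3), Add(10, 21)) = Mul(Rational(1, 3), 31) = Rational(31, 3))
Add(Function('f')(Mul(Mul(-3, -3), 5)), Mul(-1, Function('B')(305, Function('o')(-22)))) = Add(0, Mul(-1, Rational(31, 3))) = Add(0, Rational(-31, 3)) = Rational(-31, 3)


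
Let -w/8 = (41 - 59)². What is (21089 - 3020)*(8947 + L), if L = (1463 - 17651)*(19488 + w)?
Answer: -4941934759569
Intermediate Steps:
w = -2592 (w = -8*(41 - 59)² = -8*(-18)² = -8*324 = -2592)
L = -273512448 (L = (1463 - 17651)*(19488 - 2592) = -16188*16896 = -273512448)
(21089 - 3020)*(8947 + L) = (21089 - 3020)*(8947 - 273512448) = 18069*(-273503501) = -4941934759569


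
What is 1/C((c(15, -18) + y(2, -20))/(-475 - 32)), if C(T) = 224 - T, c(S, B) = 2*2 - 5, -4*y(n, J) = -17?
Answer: 156/34945 ≈ 0.0044642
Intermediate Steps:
y(n, J) = 17/4 (y(n, J) = -1/4*(-17) = 17/4)
c(S, B) = -1 (c(S, B) = 4 - 5 = -1)
1/C((c(15, -18) + y(2, -20))/(-475 - 32)) = 1/(224 - (-1 + 17/4)/(-475 - 32)) = 1/(224 - 13/(4*(-507))) = 1/(224 - 13*(-1)/(4*507)) = 1/(224 - 1*(-1/156)) = 1/(224 + 1/156) = 1/(34945/156) = 156/34945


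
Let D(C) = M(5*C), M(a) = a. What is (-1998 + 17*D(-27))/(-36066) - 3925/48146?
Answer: 5427644/144702803 ≈ 0.037509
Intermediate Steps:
D(C) = 5*C
(-1998 + 17*D(-27))/(-36066) - 3925/48146 = (-1998 + 17*(5*(-27)))/(-36066) - 3925/48146 = (-1998 + 17*(-135))*(-1/36066) - 3925*1/48146 = (-1998 - 2295)*(-1/36066) - 3925/48146 = -4293*(-1/36066) - 3925/48146 = 1431/12022 - 3925/48146 = 5427644/144702803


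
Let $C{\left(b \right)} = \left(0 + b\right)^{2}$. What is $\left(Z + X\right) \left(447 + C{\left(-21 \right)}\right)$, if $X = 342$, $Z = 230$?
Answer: $507936$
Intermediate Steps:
$C{\left(b \right)} = b^{2}$
$\left(Z + X\right) \left(447 + C{\left(-21 \right)}\right) = \left(230 + 342\right) \left(447 + \left(-21\right)^{2}\right) = 572 \left(447 + 441\right) = 572 \cdot 888 = 507936$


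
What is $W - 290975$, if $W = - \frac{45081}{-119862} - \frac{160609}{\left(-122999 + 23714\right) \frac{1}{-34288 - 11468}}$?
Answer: $- \frac{160873630933719}{440759210} \approx -3.6499 \cdot 10^{5}$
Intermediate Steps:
$W = - \frac{32623719803969}{440759210}$ ($W = \left(-45081\right) \left(- \frac{1}{119862}\right) - \frac{160609}{\left(-99285\right) \frac{1}{-45756}} = \frac{5009}{13318} - \frac{160609}{\left(-99285\right) \left(- \frac{1}{45756}\right)} = \frac{5009}{13318} - \frac{160609}{\frac{33095}{15252}} = \frac{5009}{13318} - \frac{2449608468}{33095} = - \frac{32623719803969}{440759210} \approx -74017.0$)
$W - 290975 = - \frac{32623719803969}{440759210} - 290975 = - \frac{160873630933719}{440759210}$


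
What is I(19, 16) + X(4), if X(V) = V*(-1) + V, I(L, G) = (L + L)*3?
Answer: 114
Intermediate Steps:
I(L, G) = 6*L (I(L, G) = (2*L)*3 = 6*L)
X(V) = 0 (X(V) = -V + V = 0)
I(19, 16) + X(4) = 6*19 + 0 = 114 + 0 = 114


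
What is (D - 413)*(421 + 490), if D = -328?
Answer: -675051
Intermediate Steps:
(D - 413)*(421 + 490) = (-328 - 413)*(421 + 490) = -741*911 = -675051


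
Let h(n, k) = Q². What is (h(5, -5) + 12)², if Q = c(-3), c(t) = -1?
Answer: 169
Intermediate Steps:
Q = -1
h(n, k) = 1 (h(n, k) = (-1)² = 1)
(h(5, -5) + 12)² = (1 + 12)² = 13² = 169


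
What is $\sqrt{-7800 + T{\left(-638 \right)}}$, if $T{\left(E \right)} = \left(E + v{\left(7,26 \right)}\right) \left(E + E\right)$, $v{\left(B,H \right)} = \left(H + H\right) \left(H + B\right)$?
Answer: $4 i \sqrt{86458} \approx 1176.2 i$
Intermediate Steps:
$v{\left(B,H \right)} = 2 H \left(B + H\right)$
$T{\left(E \right)} = 2 E \left(1716 + E\right)$ ($T{\left(E \right)} = \left(E + 2 \cdot 26 \left(7 + 26\right)\right) \left(E + E\right) = \left(E + 2 \cdot 26 \cdot 33\right) 2 E = \left(E + 1716\right) 2 E = \left(1716 + E\right) 2 E = 2 E \left(1716 + E\right)$)
$\sqrt{-7800 + T{\left(-638 \right)}} = \sqrt{-7800 + 2 \left(-638\right) \left(1716 - 638\right)} = \sqrt{-7800 + 2 \left(-638\right) 1078} = \sqrt{-7800 - 1375528} = \sqrt{-1383328} = 4 i \sqrt{86458}$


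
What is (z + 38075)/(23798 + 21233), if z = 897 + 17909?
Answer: 56881/45031 ≈ 1.2632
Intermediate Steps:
z = 18806
(z + 38075)/(23798 + 21233) = (18806 + 38075)/(23798 + 21233) = 56881/45031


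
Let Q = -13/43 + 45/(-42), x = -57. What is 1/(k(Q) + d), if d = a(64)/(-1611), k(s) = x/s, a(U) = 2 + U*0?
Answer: 1332297/55278200 ≈ 0.024102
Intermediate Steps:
Q = -827/602 (Q = -13*1/43 + 45*(-1/42) = -13/43 - 15/14 = -827/602 ≈ -1.3738)
a(U) = 2 (a(U) = 2 + 0 = 2)
k(s) = -57/s
d = -2/1611 (d = 2/(-1611) = 2*(-1/1611) = -2/1611 ≈ -0.0012415)
1/(k(Q) + d) = 1/(-57/(-827/602) - 2/1611) = 1/(-57*(-602/827) - 2/1611) = 1/(34314/827 - 2/1611) = 1/(55278200/1332297) = 1332297/55278200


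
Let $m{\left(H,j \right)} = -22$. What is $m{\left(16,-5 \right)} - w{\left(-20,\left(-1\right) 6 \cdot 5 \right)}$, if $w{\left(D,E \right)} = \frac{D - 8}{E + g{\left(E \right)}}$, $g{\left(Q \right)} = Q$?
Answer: $- \frac{337}{15} \approx -22.467$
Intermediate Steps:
$w{\left(D,E \right)} = \frac{-8 + D}{2 E}$ ($w{\left(D,E \right)} = \frac{D - 8}{E + E} = \frac{-8 + D}{2 E}$)
$m{\left(16,-5 \right)} - w{\left(-20,\left(-1\right) 6 \cdot 5 \right)} = -22 - \frac{-8 - 20}{2 \left(-1\right) 6 \cdot 5} = -22 - \frac{1}{2} \frac{1}{\left(-6\right) 5} \left(-28\right) = -22 - \frac{1}{2} \frac{1}{-30} \left(-28\right) = -22 - \frac{1}{2} \left(- \frac{1}{30}\right) \left(-28\right) = -22 - \frac{7}{15} = - \frac{337}{15}$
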